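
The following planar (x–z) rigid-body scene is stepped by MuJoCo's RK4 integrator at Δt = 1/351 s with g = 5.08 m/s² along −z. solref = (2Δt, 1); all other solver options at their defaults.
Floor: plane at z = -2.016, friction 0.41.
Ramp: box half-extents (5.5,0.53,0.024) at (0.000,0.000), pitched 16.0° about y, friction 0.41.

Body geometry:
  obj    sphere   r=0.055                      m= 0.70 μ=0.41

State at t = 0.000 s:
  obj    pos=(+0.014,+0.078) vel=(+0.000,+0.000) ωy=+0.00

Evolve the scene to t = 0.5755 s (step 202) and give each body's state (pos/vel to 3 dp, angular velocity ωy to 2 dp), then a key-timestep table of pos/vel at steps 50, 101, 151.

State at t = 0.5755 s:
  obj    pos=(+0.173,+0.032) vel=(+0.553,-0.159) ωy=+10.46

Key-timestep trajectory:
   step    t(s)  obj.x    obj.z    obj.vx   obj.vz 
     50  0.1425   +0.024  +0.075  +0.137  -0.039
    101  0.2877   +0.054  +0.067  +0.277  -0.079
    151  0.4302   +0.103  +0.053  +0.414  -0.119


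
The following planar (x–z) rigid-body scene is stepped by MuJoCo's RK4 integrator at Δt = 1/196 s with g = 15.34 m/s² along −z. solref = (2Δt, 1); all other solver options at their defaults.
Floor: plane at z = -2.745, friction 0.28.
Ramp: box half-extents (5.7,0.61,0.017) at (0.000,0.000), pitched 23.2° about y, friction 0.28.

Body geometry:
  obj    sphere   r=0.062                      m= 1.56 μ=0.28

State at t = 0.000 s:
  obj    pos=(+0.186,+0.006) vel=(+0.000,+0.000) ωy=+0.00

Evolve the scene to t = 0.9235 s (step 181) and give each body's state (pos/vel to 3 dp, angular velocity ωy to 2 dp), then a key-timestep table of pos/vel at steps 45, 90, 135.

State at t = 0.9235 s:
  obj    pos=(+1.878,-0.719) vel=(+3.664,-1.570) ωy=+64.28

Key-timestep trajectory:
   step    t(s)  obj.x    obj.z    obj.vx   obj.vz 
     45  0.2296   +0.291  -0.039  +0.911  -0.390
     90  0.4592   +0.604  -0.173  +1.822  -0.781
    135  0.6888   +1.127  -0.397  +2.733  -1.171


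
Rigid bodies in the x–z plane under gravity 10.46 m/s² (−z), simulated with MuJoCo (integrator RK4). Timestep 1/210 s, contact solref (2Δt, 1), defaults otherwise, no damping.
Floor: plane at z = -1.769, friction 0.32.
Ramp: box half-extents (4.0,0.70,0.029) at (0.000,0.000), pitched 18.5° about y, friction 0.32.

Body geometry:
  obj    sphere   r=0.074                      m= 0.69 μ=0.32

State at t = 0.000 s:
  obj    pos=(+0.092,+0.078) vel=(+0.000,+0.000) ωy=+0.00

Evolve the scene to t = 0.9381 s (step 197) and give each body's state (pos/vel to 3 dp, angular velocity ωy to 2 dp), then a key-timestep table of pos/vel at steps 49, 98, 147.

State at t = 0.9381 s:
  obj    pos=(+1.081,-0.253) vel=(+2.109,-0.706) ωy=+30.05

Key-timestep trajectory:
   step    t(s)  obj.x    obj.z    obj.vx   obj.vz 
     49  0.2333   +0.153  +0.057  +0.525  -0.176
     98  0.4667   +0.337  -0.004  +1.049  -0.351
    147  0.7000   +0.643  -0.106  +1.574  -0.527


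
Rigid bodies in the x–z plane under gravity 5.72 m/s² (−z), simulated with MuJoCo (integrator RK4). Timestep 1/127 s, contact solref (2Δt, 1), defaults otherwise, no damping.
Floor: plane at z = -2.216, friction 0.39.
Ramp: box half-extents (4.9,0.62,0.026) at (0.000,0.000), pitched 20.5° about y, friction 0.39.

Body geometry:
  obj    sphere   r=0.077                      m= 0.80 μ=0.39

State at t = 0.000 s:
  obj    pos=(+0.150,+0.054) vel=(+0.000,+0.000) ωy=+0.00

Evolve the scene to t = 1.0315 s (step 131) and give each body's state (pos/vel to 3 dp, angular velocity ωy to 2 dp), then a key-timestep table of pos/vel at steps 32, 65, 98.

State at t = 1.0315 s:
  obj    pos=(+0.863,-0.213) vel=(+1.383,-0.517) ωy=+19.16

Key-timestep trajectory:
   step    t(s)  obj.x    obj.z    obj.vx   obj.vz 
     32  0.2520   +0.193  +0.038  +0.338  -0.126
     65  0.5118   +0.326  -0.012  +0.686  -0.256
     98  0.7717   +0.549  -0.095  +1.034  -0.387


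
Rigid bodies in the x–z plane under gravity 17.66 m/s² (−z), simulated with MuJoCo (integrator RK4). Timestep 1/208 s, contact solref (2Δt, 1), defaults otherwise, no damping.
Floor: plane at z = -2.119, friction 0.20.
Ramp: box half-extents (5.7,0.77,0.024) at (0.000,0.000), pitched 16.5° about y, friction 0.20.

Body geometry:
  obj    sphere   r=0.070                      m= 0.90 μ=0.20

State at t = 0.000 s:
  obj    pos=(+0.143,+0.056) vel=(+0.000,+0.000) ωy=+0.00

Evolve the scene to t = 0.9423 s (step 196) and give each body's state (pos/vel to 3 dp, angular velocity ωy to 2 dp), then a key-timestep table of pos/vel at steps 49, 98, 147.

State at t = 0.9423 s:
  obj    pos=(+1.668,-0.396) vel=(+3.237,-0.959) ωy=+48.22

Key-timestep trajectory:
   step    t(s)  obj.x    obj.z    obj.vx   obj.vz 
     49  0.2356   +0.238  +0.027  +0.809  -0.240
     98  0.4712   +0.524  -0.057  +1.619  -0.479
    147  0.7067   +1.001  -0.198  +2.428  -0.719


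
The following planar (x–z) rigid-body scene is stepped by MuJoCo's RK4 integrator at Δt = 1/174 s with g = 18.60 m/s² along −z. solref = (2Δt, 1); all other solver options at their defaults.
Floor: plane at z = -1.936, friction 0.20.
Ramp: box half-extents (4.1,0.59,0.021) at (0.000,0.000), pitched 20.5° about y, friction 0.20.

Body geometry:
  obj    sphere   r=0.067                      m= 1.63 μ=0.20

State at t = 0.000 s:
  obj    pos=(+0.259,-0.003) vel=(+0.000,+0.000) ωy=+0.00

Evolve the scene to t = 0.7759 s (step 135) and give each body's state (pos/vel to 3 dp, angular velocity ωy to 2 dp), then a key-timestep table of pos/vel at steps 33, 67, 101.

State at t = 0.7759 s:
  obj    pos=(+1.571,-0.493) vel=(+3.382,-1.264) ωy=+53.87

Key-timestep trajectory:
   step    t(s)  obj.x    obj.z    obj.vx   obj.vz 
     33  0.1897   +0.337  -0.032  +0.827  -0.309
     67  0.3851   +0.582  -0.124  +1.678  -0.628
    101  0.5805   +0.993  -0.277  +2.530  -0.946


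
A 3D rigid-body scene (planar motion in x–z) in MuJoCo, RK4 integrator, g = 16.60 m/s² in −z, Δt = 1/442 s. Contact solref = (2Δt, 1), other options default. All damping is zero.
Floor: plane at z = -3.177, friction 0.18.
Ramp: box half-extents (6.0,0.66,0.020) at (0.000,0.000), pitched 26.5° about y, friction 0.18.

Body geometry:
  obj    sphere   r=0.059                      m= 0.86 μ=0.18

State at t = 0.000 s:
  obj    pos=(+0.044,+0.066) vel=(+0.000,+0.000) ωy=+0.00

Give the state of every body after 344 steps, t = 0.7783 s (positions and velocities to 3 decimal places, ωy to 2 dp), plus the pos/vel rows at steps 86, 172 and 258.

State at t = 0.7783 s:
  obj    pos=(+1.478,-0.649) vel=(+3.685,-1.837) ωy=+69.78

Key-timestep trajectory:
   step    t(s)  obj.x    obj.z    obj.vx   obj.vz 
     86  0.1946   +0.134  +0.022  +0.921  -0.459
    172  0.3891   +0.403  -0.113  +1.843  -0.919
    258  0.5837   +0.851  -0.336  +2.764  -1.378


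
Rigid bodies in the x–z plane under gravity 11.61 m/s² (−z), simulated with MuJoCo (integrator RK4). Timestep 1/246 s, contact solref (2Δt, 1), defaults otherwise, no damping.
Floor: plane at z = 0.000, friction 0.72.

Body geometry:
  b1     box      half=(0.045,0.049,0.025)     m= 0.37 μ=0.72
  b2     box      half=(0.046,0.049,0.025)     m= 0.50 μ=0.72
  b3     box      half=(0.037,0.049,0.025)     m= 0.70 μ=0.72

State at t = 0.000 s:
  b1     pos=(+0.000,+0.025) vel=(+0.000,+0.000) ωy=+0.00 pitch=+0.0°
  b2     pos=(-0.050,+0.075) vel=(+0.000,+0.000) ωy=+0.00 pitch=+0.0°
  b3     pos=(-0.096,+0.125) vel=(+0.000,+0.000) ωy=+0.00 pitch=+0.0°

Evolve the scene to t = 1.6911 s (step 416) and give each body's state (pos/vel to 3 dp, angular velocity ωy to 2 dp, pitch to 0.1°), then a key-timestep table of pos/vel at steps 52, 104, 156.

State at t = 1.6911 s:
  b1     pos=(+0.000,+0.025) vel=(+0.000,+0.000) ωy=+0.00 pitch=+0.0°
  b2     pos=(-0.092,+0.046) vel=(+0.000,+0.000) ωy=+0.00 pitch=-90.0°
  b3     pos=(-0.173,+0.037) vel=(+0.000,+0.000) ωy=+0.00 pitch=-90.0°

Key-timestep trajectory:
   step    t(s)  b1.x    b1.z    b1.vx   b1.vz   b2.x    b2.z    b2.vx   b2.vz   b3.x    b3.z    b3.vx   b3.vz 
     52  0.2114   +0.000  +0.025  +0.000  +0.000   -0.087  +0.049  -0.407  -0.157   -0.162  +0.042  -0.375  -0.119
    104  0.4228   +0.000  +0.025  +0.000  +0.000   -0.108  +0.052  +0.135  -0.024   -0.173  +0.037  -0.072  -0.041
    156  0.6341   +0.000  +0.025  +0.000  +0.000   -0.093  +0.046  -0.191  -0.076   -0.173  +0.037  +0.000  +0.000


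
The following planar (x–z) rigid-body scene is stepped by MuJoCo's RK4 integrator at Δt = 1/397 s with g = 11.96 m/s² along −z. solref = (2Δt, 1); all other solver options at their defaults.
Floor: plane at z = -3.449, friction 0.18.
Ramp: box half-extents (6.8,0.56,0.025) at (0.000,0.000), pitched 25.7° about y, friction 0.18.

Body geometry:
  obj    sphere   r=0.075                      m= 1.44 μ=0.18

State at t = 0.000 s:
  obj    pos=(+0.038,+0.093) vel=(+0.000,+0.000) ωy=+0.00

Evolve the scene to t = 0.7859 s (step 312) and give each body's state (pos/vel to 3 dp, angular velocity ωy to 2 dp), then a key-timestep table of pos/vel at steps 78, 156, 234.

State at t = 0.7859 s:
  obj    pos=(+1.069,-0.403) vel=(+2.624,-1.263) ωy=+38.81

Key-timestep trajectory:
   step    t(s)  obj.x    obj.z    obj.vx   obj.vz 
     78  0.1965   +0.102  +0.062  +0.656  -0.316
    156  0.3929   +0.296  -0.031  +1.312  -0.631
    234  0.5894   +0.618  -0.186  +1.968  -0.947


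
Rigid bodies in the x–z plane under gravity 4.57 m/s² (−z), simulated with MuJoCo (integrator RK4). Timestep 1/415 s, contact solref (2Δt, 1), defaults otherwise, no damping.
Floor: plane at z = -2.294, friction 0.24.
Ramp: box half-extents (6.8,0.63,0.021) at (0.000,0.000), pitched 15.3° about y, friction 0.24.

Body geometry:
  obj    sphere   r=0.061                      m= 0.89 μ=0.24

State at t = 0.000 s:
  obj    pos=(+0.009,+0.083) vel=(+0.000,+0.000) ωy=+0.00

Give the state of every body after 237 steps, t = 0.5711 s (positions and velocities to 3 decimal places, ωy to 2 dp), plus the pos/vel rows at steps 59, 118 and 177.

State at t = 0.5711 s:
  obj    pos=(+0.144,+0.046) vel=(+0.474,-0.130) ωy=+8.06

Key-timestep trajectory:
   step    t(s)  obj.x    obj.z    obj.vx   obj.vz 
     59  0.1422   +0.017  +0.080  +0.118  -0.032
    118  0.2843   +0.043  +0.073  +0.236  -0.065
    177  0.4265   +0.085  +0.062  +0.354  -0.097


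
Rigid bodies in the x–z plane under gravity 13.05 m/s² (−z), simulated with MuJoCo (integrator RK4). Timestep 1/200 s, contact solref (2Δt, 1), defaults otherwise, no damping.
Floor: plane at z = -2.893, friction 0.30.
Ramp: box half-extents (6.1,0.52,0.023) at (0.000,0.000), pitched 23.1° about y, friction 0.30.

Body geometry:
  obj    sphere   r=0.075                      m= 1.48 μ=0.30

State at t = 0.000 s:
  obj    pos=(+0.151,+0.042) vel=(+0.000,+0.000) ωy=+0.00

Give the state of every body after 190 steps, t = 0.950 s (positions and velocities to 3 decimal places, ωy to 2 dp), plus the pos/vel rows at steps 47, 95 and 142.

State at t = 0.950 s:
  obj    pos=(+1.669,-0.605) vel=(+3.196,-1.363) ωy=+46.32

Key-timestep trajectory:
   step    t(s)  obj.x    obj.z    obj.vx   obj.vz 
     47  0.2350   +0.244  +0.002  +0.791  -0.337
     95  0.4750   +0.531  -0.120  +1.598  -0.682
    142  0.7100   +0.999  -0.320  +2.389  -1.019


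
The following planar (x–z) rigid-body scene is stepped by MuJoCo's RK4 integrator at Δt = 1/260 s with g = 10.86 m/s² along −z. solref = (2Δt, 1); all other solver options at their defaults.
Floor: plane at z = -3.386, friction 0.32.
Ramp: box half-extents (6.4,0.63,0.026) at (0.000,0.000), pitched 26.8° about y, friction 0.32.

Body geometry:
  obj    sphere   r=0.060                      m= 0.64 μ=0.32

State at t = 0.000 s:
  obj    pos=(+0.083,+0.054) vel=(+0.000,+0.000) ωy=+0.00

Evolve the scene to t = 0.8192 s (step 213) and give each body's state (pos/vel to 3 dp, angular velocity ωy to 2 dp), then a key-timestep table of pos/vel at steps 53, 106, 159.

State at t = 0.8192 s:
  obj    pos=(+1.131,-0.475) vel=(+2.558,-1.292) ωy=+47.75

Key-timestep trajectory:
   step    t(s)  obj.x    obj.z    obj.vx   obj.vz 
     53  0.2038   +0.148  +0.022  +0.636  -0.322
    106  0.4077   +0.343  -0.077  +1.273  -0.643
    159  0.6115   +0.667  -0.241  +1.909  -0.964


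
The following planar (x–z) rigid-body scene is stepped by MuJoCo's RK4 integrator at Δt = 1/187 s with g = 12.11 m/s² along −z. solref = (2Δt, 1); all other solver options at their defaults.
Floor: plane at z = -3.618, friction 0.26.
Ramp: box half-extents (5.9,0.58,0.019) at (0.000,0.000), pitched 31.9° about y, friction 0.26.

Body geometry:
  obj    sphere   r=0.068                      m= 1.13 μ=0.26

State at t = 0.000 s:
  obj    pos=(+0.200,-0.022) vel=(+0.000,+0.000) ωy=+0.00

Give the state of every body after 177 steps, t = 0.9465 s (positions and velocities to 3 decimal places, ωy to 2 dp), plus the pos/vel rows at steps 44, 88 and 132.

State at t = 0.9465 s:
  obj    pos=(+1.939,-1.104) vel=(+3.673,-2.287) ωy=+63.61

Key-timestep trajectory:
   step    t(s)  obj.x    obj.z    obj.vx   obj.vz 
     44  0.2353   +0.308  -0.089  +0.913  -0.569
     88  0.4706   +0.630  -0.290  +1.827  -1.137
    132  0.7059   +1.167  -0.624  +2.740  -1.705


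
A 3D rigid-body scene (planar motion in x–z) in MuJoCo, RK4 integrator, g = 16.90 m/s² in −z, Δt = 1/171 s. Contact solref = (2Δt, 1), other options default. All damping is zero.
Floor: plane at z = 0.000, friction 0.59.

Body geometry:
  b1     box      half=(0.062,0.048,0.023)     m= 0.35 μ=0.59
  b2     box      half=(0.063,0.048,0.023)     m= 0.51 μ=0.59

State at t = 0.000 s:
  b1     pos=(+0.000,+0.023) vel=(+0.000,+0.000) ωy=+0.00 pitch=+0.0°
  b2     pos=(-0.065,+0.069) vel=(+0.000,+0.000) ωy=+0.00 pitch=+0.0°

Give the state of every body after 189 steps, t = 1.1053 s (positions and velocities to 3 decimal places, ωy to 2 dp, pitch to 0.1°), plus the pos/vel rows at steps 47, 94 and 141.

State at t = 1.1053 s:
  b1     pos=(+0.001,+0.023) vel=(+0.001,+0.000) ωy=+0.00 pitch=+0.0°
  b2     pos=(-0.080,+0.060) vel=(+0.000,-0.001) ωy=+0.03 pitch=-43.3°

Key-timestep trajectory:
   step    t(s)  b1.x    b1.z    b1.vx   b1.vz   b2.x    b2.z    b2.vx   b2.vz 
     47  0.2749   +0.000  +0.023  +0.000  +0.000   -0.084  +0.063  +0.112  -0.038
     94  0.5497   +0.000  +0.023  +0.001  +0.000   -0.080  +0.060  +0.000  -0.001
    141  0.8246   +0.001  +0.023  +0.001  +0.000   -0.080  +0.060  +0.000  -0.001


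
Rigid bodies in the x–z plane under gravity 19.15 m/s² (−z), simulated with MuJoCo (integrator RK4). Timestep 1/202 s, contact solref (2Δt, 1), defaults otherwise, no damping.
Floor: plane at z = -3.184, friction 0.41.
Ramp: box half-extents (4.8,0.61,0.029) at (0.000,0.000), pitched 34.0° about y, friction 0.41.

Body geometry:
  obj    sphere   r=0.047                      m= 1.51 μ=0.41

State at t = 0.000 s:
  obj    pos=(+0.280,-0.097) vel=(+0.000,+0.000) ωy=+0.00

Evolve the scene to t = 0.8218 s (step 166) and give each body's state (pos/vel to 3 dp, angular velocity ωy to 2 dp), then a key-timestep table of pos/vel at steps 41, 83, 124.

State at t = 0.8218 s:
  obj    pos=(+2.421,-1.541) vel=(+5.211,-3.515) ωy=+133.72

Key-timestep trajectory:
   step    t(s)  obj.x    obj.z    obj.vx   obj.vz 
     41  0.2030   +0.411  -0.185  +1.287  -0.868
     83  0.4109   +0.815  -0.458  +2.606  -1.758
    124  0.6139   +1.475  -0.903  +3.893  -2.626


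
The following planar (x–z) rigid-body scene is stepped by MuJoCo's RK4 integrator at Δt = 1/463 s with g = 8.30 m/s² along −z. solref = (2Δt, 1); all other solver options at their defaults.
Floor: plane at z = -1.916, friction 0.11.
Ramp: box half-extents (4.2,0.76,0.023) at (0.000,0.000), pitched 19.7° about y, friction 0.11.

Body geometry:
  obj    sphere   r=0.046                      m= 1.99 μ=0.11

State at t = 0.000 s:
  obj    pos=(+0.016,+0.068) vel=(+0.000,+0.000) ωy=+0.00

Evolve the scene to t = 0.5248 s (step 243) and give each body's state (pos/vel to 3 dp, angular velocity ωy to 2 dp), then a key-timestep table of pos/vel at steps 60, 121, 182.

State at t = 0.5248 s:
  obj    pos=(+0.275,-0.025) vel=(+0.988,-0.354) ωy=+22.80

Key-timestep trajectory:
   step    t(s)  obj.x    obj.z    obj.vx   obj.vz 
     60  0.1296   +0.032  +0.062  +0.244  -0.087
    121  0.2613   +0.080  +0.045  +0.492  -0.176
    182  0.3931   +0.161  +0.016  +0.740  -0.265


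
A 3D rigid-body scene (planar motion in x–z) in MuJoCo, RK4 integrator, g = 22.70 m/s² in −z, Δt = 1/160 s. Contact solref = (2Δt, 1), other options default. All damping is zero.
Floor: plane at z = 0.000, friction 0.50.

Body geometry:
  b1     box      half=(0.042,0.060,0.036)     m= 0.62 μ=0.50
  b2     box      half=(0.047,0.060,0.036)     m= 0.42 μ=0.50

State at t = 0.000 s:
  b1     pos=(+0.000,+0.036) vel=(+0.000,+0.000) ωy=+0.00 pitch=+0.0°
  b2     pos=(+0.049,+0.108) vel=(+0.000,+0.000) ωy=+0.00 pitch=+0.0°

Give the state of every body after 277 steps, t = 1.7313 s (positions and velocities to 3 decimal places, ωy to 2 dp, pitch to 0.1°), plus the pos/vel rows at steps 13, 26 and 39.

State at t = 1.7313 s:
  b1     pos=(+0.000,+0.036) vel=(+0.000,+0.000) ωy=+0.00 pitch=+0.0°
  b2     pos=(+0.095,+0.047) vel=(+0.000,+0.000) ωy=+0.00 pitch=+90.0°

Key-timestep trajectory:
   step    t(s)  b1.x    b1.z    b1.vx   b1.vz   b2.x    b2.z    b2.vx   b2.vz 
     13  0.0813   +0.000  +0.036  -0.001  +0.001   +0.058  +0.105  +0.231  -0.139
     26  0.1625   +0.000  +0.036  +0.000  +0.000   +0.086  +0.062  +0.397  -1.285
     39  0.2438   +0.000  +0.036  +0.000  +0.000   +0.095  +0.047  -0.160  -0.079


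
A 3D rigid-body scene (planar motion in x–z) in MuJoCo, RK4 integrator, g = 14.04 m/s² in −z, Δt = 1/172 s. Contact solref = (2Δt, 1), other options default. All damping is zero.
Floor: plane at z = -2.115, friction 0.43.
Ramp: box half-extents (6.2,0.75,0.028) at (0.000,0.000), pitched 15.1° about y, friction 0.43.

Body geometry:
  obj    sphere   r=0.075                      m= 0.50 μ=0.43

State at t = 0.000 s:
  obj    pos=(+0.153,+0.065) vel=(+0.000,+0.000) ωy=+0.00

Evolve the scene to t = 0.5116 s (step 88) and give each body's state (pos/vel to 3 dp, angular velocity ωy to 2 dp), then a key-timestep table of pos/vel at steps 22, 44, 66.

State at t = 0.5116 s:
  obj    pos=(+0.483,-0.024) vel=(+1.291,-0.348) ωy=+17.81

Key-timestep trajectory:
   step    t(s)  obj.x    obj.z    obj.vx   obj.vz 
     22  0.1279   +0.174  +0.060  +0.323  -0.087
     44  0.2558   +0.236  +0.043  +0.645  -0.174
     66  0.3837   +0.339  +0.015  +0.968  -0.261


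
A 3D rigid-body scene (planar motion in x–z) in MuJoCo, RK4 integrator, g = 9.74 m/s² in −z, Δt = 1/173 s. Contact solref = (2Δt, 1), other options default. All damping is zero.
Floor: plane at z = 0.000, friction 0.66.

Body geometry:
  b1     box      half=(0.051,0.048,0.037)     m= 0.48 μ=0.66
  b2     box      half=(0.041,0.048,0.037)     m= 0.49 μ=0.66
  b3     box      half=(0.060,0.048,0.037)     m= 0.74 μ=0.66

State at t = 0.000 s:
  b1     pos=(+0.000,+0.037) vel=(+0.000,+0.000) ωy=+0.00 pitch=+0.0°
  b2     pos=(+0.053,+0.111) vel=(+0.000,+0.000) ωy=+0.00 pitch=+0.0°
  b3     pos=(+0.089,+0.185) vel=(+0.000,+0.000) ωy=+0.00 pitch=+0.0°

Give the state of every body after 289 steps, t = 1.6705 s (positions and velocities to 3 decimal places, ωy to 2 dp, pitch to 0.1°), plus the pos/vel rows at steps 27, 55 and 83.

State at t = 1.6705 s:
  b1     pos=(+0.000,+0.037) vel=(+0.000,+0.000) ωy=+0.00 pitch=+0.0°
  b2     pos=(+0.097,+0.041) vel=(+0.000,+0.000) ωy=+0.00 pitch=+90.0°
  b3     pos=(+0.312,+0.037) vel=(+0.000,+0.000) ωy=+0.00 pitch=+180.0°

Key-timestep trajectory:
   step    t(s)  b1.x    b1.z    b1.vx   b1.vz   b2.x    b2.z    b2.vx   b2.vz   b3.x    b3.z    b3.vx   b3.vz 
     27  0.1561   +0.000  +0.037  -0.001  +0.000   +0.064  +0.109  +0.162  -0.060   +0.122  +0.167  +0.440  -0.328
     55  0.3179   +0.000  +0.037  +0.000  +0.000   +0.101  +0.040  -0.083  -0.357   +0.212  +0.060  +0.708  -0.237
     83  0.4798   +0.000  +0.037  +0.000  +0.000   +0.097  +0.041  +0.000  +0.000   +0.280  +0.063  +0.459  -0.227


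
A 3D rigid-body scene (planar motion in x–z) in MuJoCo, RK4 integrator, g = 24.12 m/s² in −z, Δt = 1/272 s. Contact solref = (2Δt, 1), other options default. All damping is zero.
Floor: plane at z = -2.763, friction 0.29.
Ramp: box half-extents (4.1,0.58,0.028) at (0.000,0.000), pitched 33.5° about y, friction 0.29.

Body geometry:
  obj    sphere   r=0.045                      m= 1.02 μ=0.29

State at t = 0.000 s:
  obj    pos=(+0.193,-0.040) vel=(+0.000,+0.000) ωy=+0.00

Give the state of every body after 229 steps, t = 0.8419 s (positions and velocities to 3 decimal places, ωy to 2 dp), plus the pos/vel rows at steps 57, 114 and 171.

State at t = 0.8419 s:
  obj    pos=(+3.004,-1.900) vel=(+6.676,-4.419) ωy=+177.87

Key-timestep trajectory:
   step    t(s)  obj.x    obj.z    obj.vx   obj.vz 
     57  0.2096   +0.367  -0.155  +1.662  -1.100
    114  0.4191   +0.890  -0.501  +3.324  -2.200
    171  0.6287   +1.760  -1.078  +4.985  -3.300


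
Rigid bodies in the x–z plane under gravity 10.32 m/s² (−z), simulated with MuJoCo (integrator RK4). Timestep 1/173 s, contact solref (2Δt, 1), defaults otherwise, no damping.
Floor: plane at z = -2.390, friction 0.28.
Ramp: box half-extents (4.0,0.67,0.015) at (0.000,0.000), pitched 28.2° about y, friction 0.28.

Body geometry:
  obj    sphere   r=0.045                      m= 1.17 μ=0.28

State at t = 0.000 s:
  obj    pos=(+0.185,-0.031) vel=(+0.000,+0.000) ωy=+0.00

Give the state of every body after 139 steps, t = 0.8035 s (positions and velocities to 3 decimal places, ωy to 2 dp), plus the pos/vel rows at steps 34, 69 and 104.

State at t = 0.8035 s:
  obj    pos=(+1.176,-0.563) vel=(+2.467,-1.323) ωy=+62.18

Key-timestep trajectory:
   step    t(s)  obj.x    obj.z    obj.vx   obj.vz 
     34  0.1965   +0.244  -0.063  +0.604  -0.324
     69  0.3988   +0.429  -0.162  +1.225  -0.657
    104  0.6012   +0.740  -0.329  +1.846  -0.990


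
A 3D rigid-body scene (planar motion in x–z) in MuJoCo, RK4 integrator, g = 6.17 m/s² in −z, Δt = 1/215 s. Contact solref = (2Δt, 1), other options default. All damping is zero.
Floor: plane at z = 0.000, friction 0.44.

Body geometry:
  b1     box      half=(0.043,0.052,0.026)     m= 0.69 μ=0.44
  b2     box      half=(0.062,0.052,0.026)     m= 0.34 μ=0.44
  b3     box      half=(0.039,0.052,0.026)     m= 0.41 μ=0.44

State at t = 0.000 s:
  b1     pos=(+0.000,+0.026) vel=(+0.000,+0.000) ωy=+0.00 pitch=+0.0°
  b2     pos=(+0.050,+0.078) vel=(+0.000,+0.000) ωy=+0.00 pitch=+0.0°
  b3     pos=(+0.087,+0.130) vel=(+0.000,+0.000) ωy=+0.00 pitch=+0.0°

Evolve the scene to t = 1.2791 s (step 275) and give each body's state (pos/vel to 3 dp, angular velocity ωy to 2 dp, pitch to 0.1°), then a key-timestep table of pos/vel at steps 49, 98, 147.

State at t = 1.2791 s:
  b1     pos=(+0.000,+0.026) vel=(+0.000,+0.000) ωy=+0.00 pitch=+0.0°
  b2     pos=(+0.166,+0.055) vel=(+0.000,+0.000) ωy=+0.00 pitch=+147.3°
  b3     pos=(+0.248,+0.026) vel=(+0.000,+0.000) ωy=+0.00 pitch=+180.0°

Key-timestep trajectory:
   step    t(s)  b1.x    b1.z    b1.vx   b1.vz   b2.x    b2.z    b2.vx   b2.vz   b3.x    b3.z    b3.vx   b3.vz 
     49  0.2279   +0.000  +0.026  +0.000  +0.000   +0.070  +0.063  +0.116  +0.079   +0.136  +0.064  +0.345  -0.764
     98  0.4558   +0.000  +0.026  +0.000  +0.000   +0.113  +0.066  +0.138  +0.028   +0.229  +0.038  +0.355  -0.239
    147  0.6837   +0.000  +0.026  +0.000  +0.000   +0.134  +0.067  +0.104  -0.012   +0.247  +0.026  +0.000  +0.000


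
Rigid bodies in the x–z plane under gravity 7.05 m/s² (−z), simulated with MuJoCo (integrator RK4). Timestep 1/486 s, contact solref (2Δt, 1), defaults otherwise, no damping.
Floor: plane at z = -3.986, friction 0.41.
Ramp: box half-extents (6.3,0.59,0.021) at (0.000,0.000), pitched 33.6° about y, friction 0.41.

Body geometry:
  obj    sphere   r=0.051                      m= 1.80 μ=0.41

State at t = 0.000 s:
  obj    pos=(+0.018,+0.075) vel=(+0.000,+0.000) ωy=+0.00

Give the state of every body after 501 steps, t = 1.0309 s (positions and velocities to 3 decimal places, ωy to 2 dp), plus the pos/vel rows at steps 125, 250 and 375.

State at t = 1.0309 s:
  obj    pos=(+1.251,-0.745) vel=(+2.393,-1.590) ωy=+56.32

Key-timestep trajectory:
   step    t(s)  obj.x    obj.z    obj.vx   obj.vz 
    125  0.2572   +0.095  +0.024  +0.597  -0.397
    250  0.5144   +0.325  -0.129  +1.194  -0.793
    375  0.7716   +0.709  -0.385  +1.791  -1.190


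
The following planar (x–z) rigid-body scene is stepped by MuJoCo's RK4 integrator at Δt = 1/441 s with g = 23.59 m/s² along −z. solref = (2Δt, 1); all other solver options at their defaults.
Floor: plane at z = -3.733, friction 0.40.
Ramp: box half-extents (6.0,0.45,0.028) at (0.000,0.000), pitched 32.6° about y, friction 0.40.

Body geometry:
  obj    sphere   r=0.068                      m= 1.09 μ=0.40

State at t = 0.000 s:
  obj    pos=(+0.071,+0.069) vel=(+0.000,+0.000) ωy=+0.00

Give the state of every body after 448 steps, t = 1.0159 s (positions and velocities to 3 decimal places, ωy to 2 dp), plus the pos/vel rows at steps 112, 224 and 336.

State at t = 1.0159 s:
  obj    pos=(+4.017,-2.455) vel=(+7.769,-4.969) ωy=+135.61

Key-timestep trajectory:
   step    t(s)  obj.x    obj.z    obj.vx   obj.vz 
    112  0.2540   +0.318  -0.089  +1.943  -1.242
    224  0.5079   +1.058  -0.562  +3.885  -2.484
    336  0.7619   +2.291  -1.351  +5.827  -3.727


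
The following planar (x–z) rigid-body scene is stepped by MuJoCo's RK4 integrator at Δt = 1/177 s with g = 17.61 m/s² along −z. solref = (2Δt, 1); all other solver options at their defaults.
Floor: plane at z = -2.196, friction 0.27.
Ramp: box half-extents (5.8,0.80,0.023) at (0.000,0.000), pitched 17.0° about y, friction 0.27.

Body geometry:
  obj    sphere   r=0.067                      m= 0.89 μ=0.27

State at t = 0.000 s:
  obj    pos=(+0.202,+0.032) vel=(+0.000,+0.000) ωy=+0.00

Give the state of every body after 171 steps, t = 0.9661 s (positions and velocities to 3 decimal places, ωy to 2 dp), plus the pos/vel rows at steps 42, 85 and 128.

State at t = 0.9661 s:
  obj    pos=(+1.843,-0.470) vel=(+3.398,-1.039) ωy=+53.02

Key-timestep trajectory:
   step    t(s)  obj.x    obj.z    obj.vx   obj.vz 
     42  0.2373   +0.301  +0.002  +0.835  -0.255
     85  0.4802   +0.608  -0.092  +1.689  -0.516
    128  0.7232   +1.122  -0.249  +2.543  -0.778


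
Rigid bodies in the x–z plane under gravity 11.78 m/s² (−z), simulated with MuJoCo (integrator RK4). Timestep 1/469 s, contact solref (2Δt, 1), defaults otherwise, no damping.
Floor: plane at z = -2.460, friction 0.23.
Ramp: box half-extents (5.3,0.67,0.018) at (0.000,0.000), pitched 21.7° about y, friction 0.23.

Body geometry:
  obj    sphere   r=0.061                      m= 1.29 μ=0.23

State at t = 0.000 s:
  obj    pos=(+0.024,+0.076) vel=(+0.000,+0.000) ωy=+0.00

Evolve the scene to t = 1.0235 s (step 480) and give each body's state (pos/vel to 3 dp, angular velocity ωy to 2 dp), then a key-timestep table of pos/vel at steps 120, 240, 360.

State at t = 1.0235 s:
  obj    pos=(+1.538,-0.527) vel=(+2.959,-1.177) ωy=+52.20

Key-timestep trajectory:
   step    t(s)  obj.x    obj.z    obj.vx   obj.vz 
    120  0.2559   +0.119  +0.038  +0.740  -0.294
    240  0.5117   +0.402  -0.075  +1.479  -0.589
    360  0.7676   +0.876  -0.263  +2.219  -0.883


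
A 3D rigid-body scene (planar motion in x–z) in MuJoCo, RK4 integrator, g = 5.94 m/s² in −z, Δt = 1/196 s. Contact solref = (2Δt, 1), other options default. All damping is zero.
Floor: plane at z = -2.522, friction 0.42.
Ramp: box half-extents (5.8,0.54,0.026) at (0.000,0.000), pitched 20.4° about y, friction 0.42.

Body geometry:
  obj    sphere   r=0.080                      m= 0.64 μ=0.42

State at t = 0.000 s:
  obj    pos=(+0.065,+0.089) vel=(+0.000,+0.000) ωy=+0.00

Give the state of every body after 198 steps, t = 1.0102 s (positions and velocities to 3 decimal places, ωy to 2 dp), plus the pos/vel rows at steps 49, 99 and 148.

State at t = 1.0102 s:
  obj    pos=(+0.772,-0.174) vel=(+1.400,-0.521) ωy=+18.67

Key-timestep trajectory:
   step    t(s)  obj.x    obj.z    obj.vx   obj.vz 
     49  0.2500   +0.108  +0.073  +0.347  -0.129
     99  0.5051   +0.242  +0.023  +0.700  -0.260
    148  0.7551   +0.460  -0.058  +1.047  -0.389


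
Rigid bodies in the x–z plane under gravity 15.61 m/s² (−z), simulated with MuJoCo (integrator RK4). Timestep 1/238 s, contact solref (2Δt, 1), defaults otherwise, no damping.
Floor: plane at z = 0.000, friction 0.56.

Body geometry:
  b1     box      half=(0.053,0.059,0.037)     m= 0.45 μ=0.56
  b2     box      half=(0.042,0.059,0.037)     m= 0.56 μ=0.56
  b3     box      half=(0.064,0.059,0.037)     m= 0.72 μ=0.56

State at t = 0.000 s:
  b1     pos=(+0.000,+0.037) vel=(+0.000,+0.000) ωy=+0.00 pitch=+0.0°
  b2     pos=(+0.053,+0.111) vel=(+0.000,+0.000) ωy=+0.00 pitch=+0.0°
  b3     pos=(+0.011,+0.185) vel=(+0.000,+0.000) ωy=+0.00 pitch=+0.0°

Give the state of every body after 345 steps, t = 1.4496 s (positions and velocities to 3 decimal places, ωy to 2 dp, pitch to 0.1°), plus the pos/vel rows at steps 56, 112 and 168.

State at t = 1.4496 s:
  b1     pos=(+0.000,+0.037) vel=(+0.000,+0.000) ωy=+0.00 pitch=+0.0°
  b2     pos=(+0.099,+0.042) vel=(+0.000,+0.000) ωy=+0.00 pitch=+90.0°
  b3     pos=(-0.146,+0.037) vel=(+0.000,+0.000) ωy=+0.00 pitch=+180.0°

Key-timestep trajectory:
   step    t(s)  b1.x    b1.z    b1.vx   b1.vz   b2.x    b2.z    b2.vx   b2.vz   b3.x    b3.z    b3.vx   b3.vz 
     56  0.2353   +0.000  +0.037  +0.000  +0.000   +0.053  +0.111  +0.000  +0.000   +0.009  +0.185  -0.021  -0.001
    112  0.4706   +0.000  +0.037  +0.000  +0.000   +0.053  +0.111  +0.004  +0.000   -0.021  +0.167  -0.321  -0.479
    168  0.7059   +0.000  +0.037  +0.000  +0.000   +0.060  +0.110  +0.103  -0.019   -0.146  +0.036  -0.005  +0.088


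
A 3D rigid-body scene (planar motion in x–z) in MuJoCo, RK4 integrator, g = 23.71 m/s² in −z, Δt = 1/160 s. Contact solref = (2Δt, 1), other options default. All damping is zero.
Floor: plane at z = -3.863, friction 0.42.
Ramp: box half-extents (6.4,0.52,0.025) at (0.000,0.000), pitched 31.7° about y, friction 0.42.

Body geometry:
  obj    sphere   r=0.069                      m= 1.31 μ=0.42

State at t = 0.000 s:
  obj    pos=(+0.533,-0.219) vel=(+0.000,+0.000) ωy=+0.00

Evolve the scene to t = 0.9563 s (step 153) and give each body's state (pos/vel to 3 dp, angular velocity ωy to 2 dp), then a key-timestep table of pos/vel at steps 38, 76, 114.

State at t = 0.9563 s:
  obj    pos=(+3.995,-2.357) vel=(+7.240,-4.471) ωy=+123.32

Key-timestep trajectory:
   step    t(s)  obj.x    obj.z    obj.vx   obj.vz 
     38  0.2375   +0.747  -0.351  +1.799  -1.111
     76  0.4750   +1.387  -0.746  +3.597  -2.221
    114  0.7125   +2.455  -1.406  +5.395  -3.332


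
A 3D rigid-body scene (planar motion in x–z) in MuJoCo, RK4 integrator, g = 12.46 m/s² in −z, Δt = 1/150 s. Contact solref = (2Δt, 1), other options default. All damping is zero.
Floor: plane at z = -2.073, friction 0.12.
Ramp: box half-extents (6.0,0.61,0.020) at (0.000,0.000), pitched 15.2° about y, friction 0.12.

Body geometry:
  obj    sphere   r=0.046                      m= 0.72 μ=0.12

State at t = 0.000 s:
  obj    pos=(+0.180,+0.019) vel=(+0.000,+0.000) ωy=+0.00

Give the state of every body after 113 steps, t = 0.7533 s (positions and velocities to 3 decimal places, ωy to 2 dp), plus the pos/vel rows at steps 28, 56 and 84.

State at t = 0.7533 s:
  obj    pos=(+0.819,-0.154) vel=(+1.697,-0.461) ωy=+38.20

Key-timestep trajectory:
   step    t(s)  obj.x    obj.z    obj.vx   obj.vz 
     28  0.1867   +0.219  +0.009  +0.421  -0.114
     56  0.3733   +0.337  -0.023  +0.841  -0.228
     84  0.5600   +0.533  -0.077  +1.261  -0.343


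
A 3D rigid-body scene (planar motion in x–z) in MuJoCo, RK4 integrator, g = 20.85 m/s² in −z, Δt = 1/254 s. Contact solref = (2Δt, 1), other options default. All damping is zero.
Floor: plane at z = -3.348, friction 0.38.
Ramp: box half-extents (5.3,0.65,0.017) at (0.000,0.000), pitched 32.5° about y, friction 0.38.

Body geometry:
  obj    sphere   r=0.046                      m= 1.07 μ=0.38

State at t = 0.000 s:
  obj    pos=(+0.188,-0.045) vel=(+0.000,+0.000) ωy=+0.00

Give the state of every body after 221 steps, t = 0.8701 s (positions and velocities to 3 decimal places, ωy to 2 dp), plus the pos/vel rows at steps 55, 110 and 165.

State at t = 0.8701 s:
  obj    pos=(+2.743,-1.673) vel=(+5.872,-3.741) ωy=+151.34

Key-timestep trajectory:
   step    t(s)  obj.x    obj.z    obj.vx   obj.vz 
     55  0.2165   +0.346  -0.146  +1.462  -0.931
    110  0.4331   +0.821  -0.448  +2.923  -1.862
    165  0.6496   +1.612  -0.952  +4.384  -2.793


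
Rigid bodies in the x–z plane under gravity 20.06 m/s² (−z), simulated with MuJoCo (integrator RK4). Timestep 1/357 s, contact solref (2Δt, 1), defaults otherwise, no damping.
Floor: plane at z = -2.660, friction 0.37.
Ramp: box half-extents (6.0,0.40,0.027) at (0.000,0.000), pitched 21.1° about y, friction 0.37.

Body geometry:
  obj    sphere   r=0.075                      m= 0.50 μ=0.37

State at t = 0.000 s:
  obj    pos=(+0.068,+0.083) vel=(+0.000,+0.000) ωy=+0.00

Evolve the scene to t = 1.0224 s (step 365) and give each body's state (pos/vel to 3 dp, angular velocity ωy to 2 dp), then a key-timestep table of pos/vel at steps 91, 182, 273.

State at t = 1.0224 s:
  obj    pos=(+2.583,-0.888) vel=(+4.920,-1.899) ωy=+70.31

Key-timestep trajectory:
   step    t(s)  obj.x    obj.z    obj.vx   obj.vz 
     91  0.2549   +0.224  +0.023  +1.227  -0.473
    182  0.5098   +0.693  -0.158  +2.454  -0.947
    273  0.7647   +1.475  -0.460  +3.680  -1.420


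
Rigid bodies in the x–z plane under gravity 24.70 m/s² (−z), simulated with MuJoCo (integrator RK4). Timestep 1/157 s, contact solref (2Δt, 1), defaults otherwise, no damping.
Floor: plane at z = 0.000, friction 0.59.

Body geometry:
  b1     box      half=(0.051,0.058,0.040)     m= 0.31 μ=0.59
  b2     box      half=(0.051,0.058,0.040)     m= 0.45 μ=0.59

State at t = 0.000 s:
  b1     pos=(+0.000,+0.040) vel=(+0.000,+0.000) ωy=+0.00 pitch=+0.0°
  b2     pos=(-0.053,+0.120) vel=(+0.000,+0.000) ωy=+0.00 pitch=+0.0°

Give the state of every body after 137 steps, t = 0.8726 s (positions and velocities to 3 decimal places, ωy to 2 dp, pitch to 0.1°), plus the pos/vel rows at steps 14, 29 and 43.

State at t = 0.8726 s:
  b1     pos=(+0.000,+0.040) vel=(+0.000,+0.000) ωy=+0.00 pitch=+0.0°
  b2     pos=(-0.102,+0.051) vel=(+0.000,+0.000) ωy=+0.00 pitch=-90.0°

Key-timestep trajectory:
   step    t(s)  b1.x    b1.z    b1.vx   b1.vz   b2.x    b2.z    b2.vx   b2.vz 
     14  0.0892   +0.000  +0.040  +0.000  +0.001   -0.056  +0.119  -0.088  -0.010
     29  0.1847   +0.000  +0.040  +0.001  +0.001   -0.078  +0.110  -0.391  -0.372
     43  0.2739   +0.000  +0.040  +0.000  +0.000   -0.105  +0.045  +0.117  +0.242


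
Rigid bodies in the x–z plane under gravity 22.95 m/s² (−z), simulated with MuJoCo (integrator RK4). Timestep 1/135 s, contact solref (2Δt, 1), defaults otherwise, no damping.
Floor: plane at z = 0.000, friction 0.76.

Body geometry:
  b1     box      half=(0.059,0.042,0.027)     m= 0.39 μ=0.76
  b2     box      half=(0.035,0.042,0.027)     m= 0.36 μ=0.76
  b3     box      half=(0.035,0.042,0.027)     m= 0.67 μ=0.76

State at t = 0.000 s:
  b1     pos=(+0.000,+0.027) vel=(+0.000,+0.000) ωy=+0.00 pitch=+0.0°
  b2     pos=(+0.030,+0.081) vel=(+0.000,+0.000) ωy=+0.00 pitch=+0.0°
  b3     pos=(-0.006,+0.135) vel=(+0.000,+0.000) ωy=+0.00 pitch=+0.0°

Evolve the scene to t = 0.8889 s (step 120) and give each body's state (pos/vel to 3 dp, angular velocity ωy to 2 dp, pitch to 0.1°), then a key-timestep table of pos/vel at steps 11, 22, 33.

State at t = 0.8889 s:
  b1     pos=(+0.000,+0.027) vel=(+0.000,+0.000) ωy=+0.00 pitch=+0.0°
  b2     pos=(+0.030,+0.081) vel=(+0.000,+0.000) ωy=+0.00 pitch=+0.0°
  b3     pos=(-0.040,+0.089) vel=(+0.000,+0.000) ωy=+0.00 pitch=-90.1°

Key-timestep trajectory:
   step    t(s)  b1.x    b1.z    b1.vx   b1.vz   b2.x    b2.z    b2.vx   b2.vz   b3.x    b3.z    b3.vx   b3.vz 
     11  0.0815   +0.000  +0.027  +0.001  +0.001   +0.030  +0.081  +0.001  +0.004   -0.008  +0.134  -0.066  -0.001
     22  0.1630   +0.000  +0.027  +0.001  +0.001   +0.030  +0.081  +0.005  +0.002   -0.022  +0.128  -0.291  -0.281
     33  0.2444   +0.000  +0.027  -0.003  +0.000   +0.030  +0.081  -0.002  +0.000   -0.042  +0.084  +0.044  +0.124


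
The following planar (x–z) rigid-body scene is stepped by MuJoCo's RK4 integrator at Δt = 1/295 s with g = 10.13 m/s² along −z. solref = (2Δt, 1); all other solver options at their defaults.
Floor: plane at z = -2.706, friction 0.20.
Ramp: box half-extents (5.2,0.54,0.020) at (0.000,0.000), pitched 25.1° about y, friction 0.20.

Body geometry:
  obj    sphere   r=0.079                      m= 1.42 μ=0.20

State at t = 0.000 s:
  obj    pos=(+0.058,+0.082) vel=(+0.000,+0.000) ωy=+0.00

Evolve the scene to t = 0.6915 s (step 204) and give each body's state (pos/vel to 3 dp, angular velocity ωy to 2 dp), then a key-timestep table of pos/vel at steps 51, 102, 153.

State at t = 0.6915 s:
  obj    pos=(+0.723,-0.229) vel=(+1.922,-0.900) ωy=+26.86

Key-timestep trajectory:
   step    t(s)  obj.x    obj.z    obj.vx   obj.vz 
     51  0.1729   +0.100  +0.063  +0.481  -0.225
    102  0.3458   +0.224  +0.004  +0.961  -0.450
    153  0.5186   +0.432  -0.093  +1.442  -0.675


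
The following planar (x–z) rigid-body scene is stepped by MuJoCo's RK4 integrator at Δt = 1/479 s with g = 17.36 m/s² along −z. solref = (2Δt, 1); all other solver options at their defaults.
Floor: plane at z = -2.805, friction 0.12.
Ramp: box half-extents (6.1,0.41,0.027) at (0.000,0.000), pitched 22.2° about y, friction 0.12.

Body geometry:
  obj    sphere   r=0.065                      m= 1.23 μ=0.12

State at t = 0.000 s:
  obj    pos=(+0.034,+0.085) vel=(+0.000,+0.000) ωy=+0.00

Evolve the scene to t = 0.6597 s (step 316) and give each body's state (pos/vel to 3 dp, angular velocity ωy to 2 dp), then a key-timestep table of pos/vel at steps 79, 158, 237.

State at t = 0.6597 s:
  obj    pos=(+0.978,-0.300) vel=(+2.862,-1.168) ωy=+47.54

Key-timestep trajectory:
   step    t(s)  obj.x    obj.z    obj.vx   obj.vz 
     79  0.1649   +0.093  +0.061  +0.716  -0.292
    158  0.3299   +0.270  -0.011  +1.431  -0.584
    237  0.4948   +0.565  -0.131  +2.146  -0.876


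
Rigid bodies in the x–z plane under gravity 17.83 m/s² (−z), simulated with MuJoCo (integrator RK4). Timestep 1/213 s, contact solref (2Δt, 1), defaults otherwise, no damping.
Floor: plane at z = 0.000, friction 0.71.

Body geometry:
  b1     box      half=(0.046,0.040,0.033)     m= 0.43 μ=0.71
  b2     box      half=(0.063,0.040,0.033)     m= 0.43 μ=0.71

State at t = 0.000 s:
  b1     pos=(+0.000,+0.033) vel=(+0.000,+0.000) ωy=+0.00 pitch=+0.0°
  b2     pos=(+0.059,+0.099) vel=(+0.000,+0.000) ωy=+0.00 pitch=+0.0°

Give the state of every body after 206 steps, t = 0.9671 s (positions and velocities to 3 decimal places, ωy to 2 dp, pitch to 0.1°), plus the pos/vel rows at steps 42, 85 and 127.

State at t = 0.9671 s:
  b1     pos=(+0.000,+0.033) vel=(+0.000,+0.000) ωy=+0.00 pitch=+0.0°
  b2     pos=(+0.121,+0.063) vel=(+0.000,+0.000) ωy=+0.00 pitch=+90.0°

Key-timestep trajectory:
   step    t(s)  b1.x    b1.z    b1.vx   b1.vz   b2.x    b2.z    b2.vx   b2.vz 
     42  0.1972   +0.000  +0.033  +0.000  +0.000   +0.107  +0.069  +0.455  -0.144
     85  0.3991   +0.000  +0.033  +0.000  +0.000   +0.139  +0.069  -0.121  -0.026
    127  0.5962   +0.000  +0.033  +0.000  +0.000   +0.122  +0.063  +0.198  +0.001


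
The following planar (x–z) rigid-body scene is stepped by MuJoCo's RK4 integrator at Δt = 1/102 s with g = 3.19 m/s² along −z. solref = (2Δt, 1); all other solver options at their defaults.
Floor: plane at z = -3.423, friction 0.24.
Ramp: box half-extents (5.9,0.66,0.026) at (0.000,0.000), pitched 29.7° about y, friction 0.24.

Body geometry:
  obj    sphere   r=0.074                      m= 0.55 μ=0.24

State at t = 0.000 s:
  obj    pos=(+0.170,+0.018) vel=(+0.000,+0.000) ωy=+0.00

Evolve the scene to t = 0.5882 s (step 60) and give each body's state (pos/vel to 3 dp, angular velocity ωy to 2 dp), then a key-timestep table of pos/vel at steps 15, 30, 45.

State at t = 0.5882 s:
  obj    pos=(+0.340,-0.079) vel=(+0.577,-0.329) ωy=+8.97

Key-timestep trajectory:
   step    t(s)  obj.x    obj.z    obj.vx   obj.vz 
     15  0.1471   +0.181  +0.012  +0.144  -0.082
     30  0.2941   +0.213  -0.006  +0.289  -0.165
     45  0.4412   +0.266  -0.036  +0.433  -0.247
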